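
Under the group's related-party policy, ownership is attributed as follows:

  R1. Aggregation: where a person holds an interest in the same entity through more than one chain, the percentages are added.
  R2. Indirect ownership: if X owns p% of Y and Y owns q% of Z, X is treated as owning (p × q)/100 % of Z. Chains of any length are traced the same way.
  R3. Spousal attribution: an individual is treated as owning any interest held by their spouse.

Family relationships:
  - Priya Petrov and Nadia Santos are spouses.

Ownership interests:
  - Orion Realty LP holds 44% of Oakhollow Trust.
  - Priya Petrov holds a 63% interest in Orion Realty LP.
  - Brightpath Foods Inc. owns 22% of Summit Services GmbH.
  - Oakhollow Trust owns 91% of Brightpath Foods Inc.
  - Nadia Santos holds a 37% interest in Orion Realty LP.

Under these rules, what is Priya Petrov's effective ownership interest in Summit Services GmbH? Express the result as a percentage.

By spousal attribution (R3), Priya Petrov is treated as also owning Nadia Santos's interest in Orion Realty LP, giving 63% + 37% = 100%.
Chain via Orion Realty LP → Oakhollow Trust → Brightpath Foods Inc. (R2): 100% × 44% × 91% × 22% = 8.8088% of Summit Services GmbH.

8.8088%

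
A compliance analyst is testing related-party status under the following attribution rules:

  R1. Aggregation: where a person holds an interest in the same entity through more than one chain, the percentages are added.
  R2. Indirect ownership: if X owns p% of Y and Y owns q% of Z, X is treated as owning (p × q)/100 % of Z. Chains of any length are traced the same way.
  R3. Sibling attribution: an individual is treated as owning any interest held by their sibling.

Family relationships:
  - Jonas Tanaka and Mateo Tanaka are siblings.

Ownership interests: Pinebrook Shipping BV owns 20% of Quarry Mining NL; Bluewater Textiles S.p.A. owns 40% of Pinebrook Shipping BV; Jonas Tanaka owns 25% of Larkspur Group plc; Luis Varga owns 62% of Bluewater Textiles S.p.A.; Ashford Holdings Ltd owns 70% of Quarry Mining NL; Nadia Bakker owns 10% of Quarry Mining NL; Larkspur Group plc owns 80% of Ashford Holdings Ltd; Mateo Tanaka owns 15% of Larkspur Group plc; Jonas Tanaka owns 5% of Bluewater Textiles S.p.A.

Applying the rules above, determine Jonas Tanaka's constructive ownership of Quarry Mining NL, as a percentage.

22.8%

By sibling attribution (R3), Jonas Tanaka is treated as also owning Mateo Tanaka's interest in Larkspur Group plc, giving 25% + 15% = 40%.
Chain via Bluewater Textiles S.p.A. → Pinebrook Shipping BV (R2): 5% × 40% × 20% = 0.4% of Quarry Mining NL.
Chain via Larkspur Group plc → Ashford Holdings Ltd (R2): 40% × 80% × 70% = 22.4% of Quarry Mining NL.
Aggregating (R1): 0.4% + 22.4% = 22.8%.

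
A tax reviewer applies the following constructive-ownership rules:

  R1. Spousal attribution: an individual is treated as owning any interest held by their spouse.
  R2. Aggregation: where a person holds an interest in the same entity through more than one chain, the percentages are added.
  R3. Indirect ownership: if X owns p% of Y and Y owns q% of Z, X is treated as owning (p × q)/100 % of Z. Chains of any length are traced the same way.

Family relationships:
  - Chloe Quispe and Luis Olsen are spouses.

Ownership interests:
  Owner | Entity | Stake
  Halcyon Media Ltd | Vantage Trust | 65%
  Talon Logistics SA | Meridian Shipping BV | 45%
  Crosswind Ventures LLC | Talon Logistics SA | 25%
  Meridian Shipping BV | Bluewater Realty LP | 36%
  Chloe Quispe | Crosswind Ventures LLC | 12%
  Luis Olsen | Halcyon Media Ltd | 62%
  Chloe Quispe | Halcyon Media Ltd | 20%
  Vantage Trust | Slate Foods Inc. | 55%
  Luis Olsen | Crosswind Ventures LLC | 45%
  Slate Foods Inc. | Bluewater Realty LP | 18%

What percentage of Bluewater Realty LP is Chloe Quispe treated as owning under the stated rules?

7.5852%

By spousal attribution (R1), Chloe Quispe is treated as also owning Luis Olsen's interest in Halcyon Media Ltd, giving 20% + 62% = 82%.
By spousal attribution (R1), Chloe Quispe is treated as also owning Luis Olsen's interest in Crosswind Ventures LLC, giving 12% + 45% = 57%.
Chain via Halcyon Media Ltd → Vantage Trust → Slate Foods Inc. (R3): 82% × 65% × 55% × 18% = 5.2767% of Bluewater Realty LP.
Chain via Crosswind Ventures LLC → Talon Logistics SA → Meridian Shipping BV (R3): 57% × 25% × 45% × 36% = 2.3085% of Bluewater Realty LP.
Aggregating (R2): 5.2767% + 2.3085% = 7.5852%.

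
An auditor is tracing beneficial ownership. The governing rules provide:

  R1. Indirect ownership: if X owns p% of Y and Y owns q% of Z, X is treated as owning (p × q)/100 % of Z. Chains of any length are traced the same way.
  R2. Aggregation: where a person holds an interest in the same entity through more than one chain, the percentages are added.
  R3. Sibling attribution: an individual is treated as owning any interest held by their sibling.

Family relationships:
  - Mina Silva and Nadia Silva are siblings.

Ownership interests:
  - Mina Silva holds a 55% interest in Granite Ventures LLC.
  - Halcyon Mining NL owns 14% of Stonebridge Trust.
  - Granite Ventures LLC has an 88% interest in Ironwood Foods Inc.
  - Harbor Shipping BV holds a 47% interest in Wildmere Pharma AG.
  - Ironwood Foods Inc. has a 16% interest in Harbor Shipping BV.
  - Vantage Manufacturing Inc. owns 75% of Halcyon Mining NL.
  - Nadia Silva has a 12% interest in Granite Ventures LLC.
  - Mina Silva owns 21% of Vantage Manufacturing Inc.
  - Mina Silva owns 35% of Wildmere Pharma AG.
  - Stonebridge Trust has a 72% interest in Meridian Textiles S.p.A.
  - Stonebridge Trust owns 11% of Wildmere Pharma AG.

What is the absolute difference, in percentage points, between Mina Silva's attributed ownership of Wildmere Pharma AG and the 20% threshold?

19.676342

By sibling attribution (R3), Mina Silva is treated as also owning Nadia Silva's interest in Granite Ventures LLC, giving 55% + 12% = 67%.
Chain via Vantage Manufacturing Inc. → Halcyon Mining NL → Stonebridge Trust (R1): 21% × 75% × 14% × 11% = 0.24255% of Wildmere Pharma AG.
Chain via Granite Ventures LLC → Ironwood Foods Inc. → Harbor Shipping BV (R1): 67% × 88% × 16% × 47% = 4.433792% of Wildmere Pharma AG.
Direct interest in Wildmere Pharma AG: 35%.
Aggregating (R2): 0.24255% + 4.433792% + 35% = 39.676342%.
39.676342% exceeds the 20% threshold by 19.676342 percentage points.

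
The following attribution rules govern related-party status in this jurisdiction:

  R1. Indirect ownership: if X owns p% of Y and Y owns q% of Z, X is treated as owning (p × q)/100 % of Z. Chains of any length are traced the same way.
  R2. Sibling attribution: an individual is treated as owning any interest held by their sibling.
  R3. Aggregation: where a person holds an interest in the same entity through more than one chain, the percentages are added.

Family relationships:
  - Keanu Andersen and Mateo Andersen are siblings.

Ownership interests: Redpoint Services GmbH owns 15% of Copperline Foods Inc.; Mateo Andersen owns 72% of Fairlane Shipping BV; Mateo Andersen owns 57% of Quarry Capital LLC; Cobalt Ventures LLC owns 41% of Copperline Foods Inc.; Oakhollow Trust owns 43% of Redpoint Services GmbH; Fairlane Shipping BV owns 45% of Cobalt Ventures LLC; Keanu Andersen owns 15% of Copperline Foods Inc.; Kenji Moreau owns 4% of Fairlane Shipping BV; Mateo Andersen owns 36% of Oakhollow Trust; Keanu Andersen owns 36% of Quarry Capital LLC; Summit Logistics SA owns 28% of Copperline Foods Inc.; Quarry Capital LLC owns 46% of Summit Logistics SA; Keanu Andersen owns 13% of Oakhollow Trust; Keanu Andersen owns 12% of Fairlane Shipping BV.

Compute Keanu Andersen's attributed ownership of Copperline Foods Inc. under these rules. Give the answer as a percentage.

45.6369%

By sibling attribution (R2), Keanu Andersen is treated as also owning Mateo Andersen's interest in Oakhollow Trust, giving 13% + 36% = 49%.
By sibling attribution (R2), Keanu Andersen is treated as also owning Mateo Andersen's interest in Fairlane Shipping BV, giving 12% + 72% = 84%.
By sibling attribution (R2), Keanu Andersen is treated as also owning Mateo Andersen's interest in Quarry Capital LLC, giving 36% + 57% = 93%.
Chain via Oakhollow Trust → Redpoint Services GmbH (R1): 49% × 43% × 15% = 3.1605% of Copperline Foods Inc.
Chain via Fairlane Shipping BV → Cobalt Ventures LLC (R1): 84% × 45% × 41% = 15.498% of Copperline Foods Inc.
Chain via Quarry Capital LLC → Summit Logistics SA (R1): 93% × 46% × 28% = 11.9784% of Copperline Foods Inc.
Direct interest in Copperline Foods Inc: 15%.
Aggregating (R3): 3.1605% + 15.498% + 11.9784% + 15% = 45.6369%.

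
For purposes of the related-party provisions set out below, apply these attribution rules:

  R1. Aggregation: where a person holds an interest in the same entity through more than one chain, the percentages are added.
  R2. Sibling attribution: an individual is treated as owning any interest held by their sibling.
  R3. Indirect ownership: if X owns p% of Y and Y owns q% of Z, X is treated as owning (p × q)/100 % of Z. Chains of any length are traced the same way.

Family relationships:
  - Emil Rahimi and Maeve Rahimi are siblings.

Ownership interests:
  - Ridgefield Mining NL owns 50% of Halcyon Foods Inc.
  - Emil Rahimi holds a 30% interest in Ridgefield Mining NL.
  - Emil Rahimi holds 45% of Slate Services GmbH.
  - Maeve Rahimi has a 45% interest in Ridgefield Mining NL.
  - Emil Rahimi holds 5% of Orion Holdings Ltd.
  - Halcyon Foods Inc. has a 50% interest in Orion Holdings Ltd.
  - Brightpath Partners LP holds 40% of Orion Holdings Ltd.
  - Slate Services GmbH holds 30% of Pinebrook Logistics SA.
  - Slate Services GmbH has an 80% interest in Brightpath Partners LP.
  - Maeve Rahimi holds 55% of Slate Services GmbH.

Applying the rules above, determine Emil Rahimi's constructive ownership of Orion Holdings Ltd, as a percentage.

By sibling attribution (R2), Emil Rahimi is treated as also owning Maeve Rahimi's interest in Slate Services GmbH, giving 45% + 55% = 100%.
By sibling attribution (R2), Emil Rahimi is treated as also owning Maeve Rahimi's interest in Ridgefield Mining NL, giving 30% + 45% = 75%.
Chain via Slate Services GmbH → Brightpath Partners LP (R3): 100% × 80% × 40% = 32% of Orion Holdings Ltd.
Chain via Ridgefield Mining NL → Halcyon Foods Inc. (R3): 75% × 50% × 50% = 18.75% of Orion Holdings Ltd.
Direct interest in Orion Holdings Ltd: 5%.
Aggregating (R1): 32% + 18.75% + 5% = 55.75%.

55.75%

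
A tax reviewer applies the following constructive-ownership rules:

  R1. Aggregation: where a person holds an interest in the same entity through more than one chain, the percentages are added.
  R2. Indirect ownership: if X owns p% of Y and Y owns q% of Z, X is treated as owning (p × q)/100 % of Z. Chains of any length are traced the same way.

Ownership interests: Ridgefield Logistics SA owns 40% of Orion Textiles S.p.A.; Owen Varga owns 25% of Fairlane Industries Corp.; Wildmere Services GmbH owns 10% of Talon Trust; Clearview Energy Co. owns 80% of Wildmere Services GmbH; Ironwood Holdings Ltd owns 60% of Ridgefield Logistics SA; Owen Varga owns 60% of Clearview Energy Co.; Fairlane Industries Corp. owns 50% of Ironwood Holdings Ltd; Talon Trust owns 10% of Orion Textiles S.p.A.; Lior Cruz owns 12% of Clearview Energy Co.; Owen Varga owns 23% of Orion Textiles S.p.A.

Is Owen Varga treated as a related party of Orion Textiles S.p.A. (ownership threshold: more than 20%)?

Yes

Chain via Clearview Energy Co. → Wildmere Services GmbH → Talon Trust (R2): 60% × 80% × 10% × 10% = 0.48% of Orion Textiles S.p.A.
Chain via Fairlane Industries Corp. → Ironwood Holdings Ltd → Ridgefield Logistics SA (R2): 25% × 50% × 60% × 40% = 3% of Orion Textiles S.p.A.
Direct interest in Orion Textiles S.p.A: 23%.
Aggregating (R1): 0.48% + 3% + 23% = 26.48%.
26.48% exceeds the 20% threshold, so Owen is a related party to Orion Textiles S.p.A.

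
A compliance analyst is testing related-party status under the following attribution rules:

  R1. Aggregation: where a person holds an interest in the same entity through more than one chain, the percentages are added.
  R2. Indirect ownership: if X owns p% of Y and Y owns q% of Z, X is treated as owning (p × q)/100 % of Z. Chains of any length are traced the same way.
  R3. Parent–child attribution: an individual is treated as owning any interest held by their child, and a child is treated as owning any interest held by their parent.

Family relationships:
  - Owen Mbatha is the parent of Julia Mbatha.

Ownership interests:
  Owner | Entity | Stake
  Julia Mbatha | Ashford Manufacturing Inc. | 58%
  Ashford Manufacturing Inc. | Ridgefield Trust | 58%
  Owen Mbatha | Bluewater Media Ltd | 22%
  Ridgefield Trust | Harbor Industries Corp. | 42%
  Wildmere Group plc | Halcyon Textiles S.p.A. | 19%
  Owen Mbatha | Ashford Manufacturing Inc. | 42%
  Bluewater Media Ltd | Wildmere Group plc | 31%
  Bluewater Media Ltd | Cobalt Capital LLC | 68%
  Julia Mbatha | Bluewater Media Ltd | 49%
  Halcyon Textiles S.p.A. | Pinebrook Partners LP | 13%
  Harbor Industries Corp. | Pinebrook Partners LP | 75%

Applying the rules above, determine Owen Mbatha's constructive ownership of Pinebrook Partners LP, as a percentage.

By parent–child attribution (R3), Owen Mbatha is treated as also owning Julia Mbatha's interest in Bluewater Media Ltd, giving 22% + 49% = 71%.
By parent–child attribution (R3), Owen Mbatha is treated as also owning Julia Mbatha's interest in Ashford Manufacturing Inc, giving 42% + 58% = 100%.
Chain via Bluewater Media Ltd → Wildmere Group plc → Halcyon Textiles S.p.A. (R2): 71% × 31% × 19% × 13% = 0.543647% of Pinebrook Partners LP.
Chain via Ashford Manufacturing Inc. → Ridgefield Trust → Harbor Industries Corp. (R2): 100% × 58% × 42% × 75% = 18.27% of Pinebrook Partners LP.
Aggregating (R1): 0.543647% + 18.27% = 18.813647%.

18.813647%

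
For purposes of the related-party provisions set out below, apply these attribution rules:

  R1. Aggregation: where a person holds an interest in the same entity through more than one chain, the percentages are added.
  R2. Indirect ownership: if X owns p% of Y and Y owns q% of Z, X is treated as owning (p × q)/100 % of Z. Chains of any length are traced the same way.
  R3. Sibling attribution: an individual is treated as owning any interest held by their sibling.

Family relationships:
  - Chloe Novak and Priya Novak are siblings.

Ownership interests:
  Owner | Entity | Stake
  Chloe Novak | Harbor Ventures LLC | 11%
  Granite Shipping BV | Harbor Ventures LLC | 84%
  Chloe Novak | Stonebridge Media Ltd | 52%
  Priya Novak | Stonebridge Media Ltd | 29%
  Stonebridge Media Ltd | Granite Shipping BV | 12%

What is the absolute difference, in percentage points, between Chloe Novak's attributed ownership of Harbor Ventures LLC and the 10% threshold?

By sibling attribution (R3), Chloe Novak is treated as also owning Priya Novak's interest in Stonebridge Media Ltd, giving 52% + 29% = 81%.
Chain via Stonebridge Media Ltd → Granite Shipping BV (R2): 81% × 12% × 84% = 8.1648% of Harbor Ventures LLC.
Direct interest in Harbor Ventures LLC: 11%.
Aggregating (R1): 8.1648% + 11% = 19.1648%.
19.1648% exceeds the 10% threshold by 9.1648 percentage points.

9.1648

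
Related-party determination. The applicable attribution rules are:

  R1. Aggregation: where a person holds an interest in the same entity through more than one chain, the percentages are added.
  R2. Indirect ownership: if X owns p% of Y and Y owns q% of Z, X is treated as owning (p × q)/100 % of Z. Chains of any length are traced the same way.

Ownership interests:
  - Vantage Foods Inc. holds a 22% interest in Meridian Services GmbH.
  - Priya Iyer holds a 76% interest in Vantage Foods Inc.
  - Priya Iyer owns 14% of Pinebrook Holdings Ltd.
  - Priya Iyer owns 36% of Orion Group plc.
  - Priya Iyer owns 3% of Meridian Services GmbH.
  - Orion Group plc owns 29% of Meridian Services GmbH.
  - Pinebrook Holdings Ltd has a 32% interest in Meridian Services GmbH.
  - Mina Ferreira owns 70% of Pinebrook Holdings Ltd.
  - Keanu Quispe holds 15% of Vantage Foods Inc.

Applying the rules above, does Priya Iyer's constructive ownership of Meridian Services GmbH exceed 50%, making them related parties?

No

Chain via Vantage Foods Inc. (R2): 76% × 22% = 16.72% of Meridian Services GmbH.
Chain via Pinebrook Holdings Ltd (R2): 14% × 32% = 4.48% of Meridian Services GmbH.
Chain via Orion Group plc (R2): 36% × 29% = 10.44% of Meridian Services GmbH.
Direct interest in Meridian Services GmbH: 3%.
Aggregating (R1): 16.72% + 4.48% + 10.44% + 3% = 34.64%.
34.64% does not exceed the 50% threshold, so Priya is not a related party to Meridian Services GmbH.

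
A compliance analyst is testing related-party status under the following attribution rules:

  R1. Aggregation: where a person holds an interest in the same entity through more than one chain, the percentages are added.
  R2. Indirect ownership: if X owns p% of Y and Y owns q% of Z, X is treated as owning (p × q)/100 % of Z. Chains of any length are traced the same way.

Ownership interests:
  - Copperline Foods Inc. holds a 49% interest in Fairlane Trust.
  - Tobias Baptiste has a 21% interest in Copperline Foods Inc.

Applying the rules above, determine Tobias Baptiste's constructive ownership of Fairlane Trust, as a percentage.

Chain via Copperline Foods Inc. (R2): 21% × 49% = 10.29% of Fairlane Trust.

10.29%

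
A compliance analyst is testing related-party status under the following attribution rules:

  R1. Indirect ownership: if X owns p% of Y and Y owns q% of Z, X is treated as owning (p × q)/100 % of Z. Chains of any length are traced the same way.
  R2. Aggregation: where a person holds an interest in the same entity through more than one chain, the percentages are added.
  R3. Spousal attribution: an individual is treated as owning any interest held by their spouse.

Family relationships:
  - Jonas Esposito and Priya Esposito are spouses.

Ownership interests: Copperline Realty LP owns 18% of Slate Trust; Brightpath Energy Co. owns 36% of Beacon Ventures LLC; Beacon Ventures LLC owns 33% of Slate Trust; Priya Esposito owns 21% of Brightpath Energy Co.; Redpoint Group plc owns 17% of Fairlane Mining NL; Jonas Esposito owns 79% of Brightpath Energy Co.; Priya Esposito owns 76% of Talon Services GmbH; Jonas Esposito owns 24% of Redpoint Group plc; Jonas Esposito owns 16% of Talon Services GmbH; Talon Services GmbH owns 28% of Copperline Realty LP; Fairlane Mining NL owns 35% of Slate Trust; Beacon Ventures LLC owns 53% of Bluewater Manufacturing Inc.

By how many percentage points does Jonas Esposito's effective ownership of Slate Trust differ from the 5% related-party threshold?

12.9448

By spousal attribution (R3), Jonas Esposito is treated as also owning Priya Esposito's interest in Talon Services GmbH, giving 16% + 76% = 92%.
By spousal attribution (R3), Jonas Esposito is treated as also owning Priya Esposito's interest in Brightpath Energy Co, giving 79% + 21% = 100%.
Chain via Talon Services GmbH → Copperline Realty LP (R1): 92% × 28% × 18% = 4.6368% of Slate Trust.
Chain via Redpoint Group plc → Fairlane Mining NL (R1): 24% × 17% × 35% = 1.428% of Slate Trust.
Chain via Brightpath Energy Co. → Beacon Ventures LLC (R1): 100% × 36% × 33% = 11.88% of Slate Trust.
Aggregating (R2): 4.6368% + 1.428% + 11.88% = 17.9448%.
17.9448% exceeds the 5% threshold by 12.9448 percentage points.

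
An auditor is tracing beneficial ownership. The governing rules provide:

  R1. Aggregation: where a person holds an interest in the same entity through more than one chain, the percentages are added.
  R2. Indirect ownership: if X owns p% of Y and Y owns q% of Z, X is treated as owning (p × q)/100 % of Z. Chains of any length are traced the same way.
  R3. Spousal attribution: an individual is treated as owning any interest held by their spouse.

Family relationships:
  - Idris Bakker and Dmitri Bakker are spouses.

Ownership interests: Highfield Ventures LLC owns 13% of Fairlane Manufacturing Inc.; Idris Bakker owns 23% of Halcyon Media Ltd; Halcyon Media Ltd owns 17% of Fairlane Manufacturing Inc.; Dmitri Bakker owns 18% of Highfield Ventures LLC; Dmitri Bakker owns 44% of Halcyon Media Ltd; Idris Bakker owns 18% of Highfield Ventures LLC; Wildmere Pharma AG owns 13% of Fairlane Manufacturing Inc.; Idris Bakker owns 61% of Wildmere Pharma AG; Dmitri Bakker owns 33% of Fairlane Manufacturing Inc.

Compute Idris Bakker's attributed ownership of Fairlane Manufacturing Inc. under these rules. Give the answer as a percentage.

By spousal attribution (R3), Idris Bakker is treated as also owning Dmitri Bakker's interest in Halcyon Media Ltd, giving 23% + 44% = 67%.
By spousal attribution (R3), Idris Bakker is treated as also owning Dmitri Bakker's interest in Highfield Ventures LLC, giving 18% + 18% = 36%.
By spousal attribution (R3), Idris Bakker is treated as owning Dmitri Bakker's 33% interest in Fairlane Manufacturing Inc.
Chain via Wildmere Pharma AG (R2): 61% × 13% = 7.93% of Fairlane Manufacturing Inc.
Chain via Halcyon Media Ltd (R2): 67% × 17% = 11.39% of Fairlane Manufacturing Inc.
Chain via Highfield Ventures LLC (R2): 36% × 13% = 4.68% of Fairlane Manufacturing Inc.
Direct interest in Fairlane Manufacturing Inc: 33%.
Aggregating (R1): 7.93% + 11.39% + 4.68% + 33% = 57%.

57%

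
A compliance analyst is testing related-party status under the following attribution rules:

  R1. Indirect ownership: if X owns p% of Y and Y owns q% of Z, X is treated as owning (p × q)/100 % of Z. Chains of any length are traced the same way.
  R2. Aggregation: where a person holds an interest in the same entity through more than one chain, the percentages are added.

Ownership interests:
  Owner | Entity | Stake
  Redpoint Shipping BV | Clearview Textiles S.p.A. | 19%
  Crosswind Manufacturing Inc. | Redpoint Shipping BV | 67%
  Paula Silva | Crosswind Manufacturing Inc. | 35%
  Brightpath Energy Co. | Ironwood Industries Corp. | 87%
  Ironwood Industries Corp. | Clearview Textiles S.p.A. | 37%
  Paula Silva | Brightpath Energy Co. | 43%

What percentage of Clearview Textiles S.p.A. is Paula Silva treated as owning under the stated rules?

18.2972%

Chain via Brightpath Energy Co. → Ironwood Industries Corp. (R1): 43% × 87% × 37% = 13.8417% of Clearview Textiles S.p.A.
Chain via Crosswind Manufacturing Inc. → Redpoint Shipping BV (R1): 35% × 67% × 19% = 4.4555% of Clearview Textiles S.p.A.
Aggregating (R2): 13.8417% + 4.4555% = 18.2972%.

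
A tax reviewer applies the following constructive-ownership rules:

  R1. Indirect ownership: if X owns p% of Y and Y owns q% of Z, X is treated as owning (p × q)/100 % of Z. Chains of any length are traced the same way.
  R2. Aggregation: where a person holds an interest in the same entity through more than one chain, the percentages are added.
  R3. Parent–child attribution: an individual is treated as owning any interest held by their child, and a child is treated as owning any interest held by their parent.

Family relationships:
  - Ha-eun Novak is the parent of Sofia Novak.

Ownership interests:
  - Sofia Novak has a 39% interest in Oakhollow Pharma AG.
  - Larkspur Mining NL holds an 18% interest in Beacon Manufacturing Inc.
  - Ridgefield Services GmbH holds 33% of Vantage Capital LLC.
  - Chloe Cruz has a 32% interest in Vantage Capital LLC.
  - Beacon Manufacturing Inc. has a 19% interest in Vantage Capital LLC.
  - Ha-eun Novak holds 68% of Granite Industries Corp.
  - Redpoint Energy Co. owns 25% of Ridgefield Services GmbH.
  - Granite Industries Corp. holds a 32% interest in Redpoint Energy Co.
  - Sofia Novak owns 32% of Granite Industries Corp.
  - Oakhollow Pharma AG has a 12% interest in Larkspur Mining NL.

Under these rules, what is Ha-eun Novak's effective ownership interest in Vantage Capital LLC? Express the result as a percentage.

By parent–child attribution (R3), Ha-eun Novak is treated as also owning Sofia Novak's interest in Granite Industries Corp, giving 68% + 32% = 100%.
By parent–child attribution (R3), Ha-eun Novak is treated as owning Sofia Novak's 39% interest in Oakhollow Pharma AG.
Chain via Granite Industries Corp. → Redpoint Energy Co. → Ridgefield Services GmbH (R1): 100% × 32% × 25% × 33% = 2.64% of Vantage Capital LLC.
Chain via Oakhollow Pharma AG → Larkspur Mining NL → Beacon Manufacturing Inc. (R1): 39% × 12% × 18% × 19% = 0.160056% of Vantage Capital LLC.
Aggregating (R2): 2.64% + 0.160056% = 2.800056%.

2.800056%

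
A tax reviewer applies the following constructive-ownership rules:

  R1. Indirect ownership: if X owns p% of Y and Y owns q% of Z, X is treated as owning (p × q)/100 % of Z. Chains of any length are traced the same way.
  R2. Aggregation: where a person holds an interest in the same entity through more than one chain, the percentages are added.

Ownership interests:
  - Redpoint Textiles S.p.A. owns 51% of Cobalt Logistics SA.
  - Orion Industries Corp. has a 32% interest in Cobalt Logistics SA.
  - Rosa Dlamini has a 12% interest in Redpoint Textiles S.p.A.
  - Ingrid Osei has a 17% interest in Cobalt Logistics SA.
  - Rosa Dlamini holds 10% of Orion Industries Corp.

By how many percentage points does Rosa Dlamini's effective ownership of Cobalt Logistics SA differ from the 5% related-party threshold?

Chain via Orion Industries Corp. (R1): 10% × 32% = 3.2% of Cobalt Logistics SA.
Chain via Redpoint Textiles S.p.A. (R1): 12% × 51% = 6.12% of Cobalt Logistics SA.
Aggregating (R2): 3.2% + 6.12% = 9.32%.
9.32% exceeds the 5% threshold by 4.32 percentage points.

4.32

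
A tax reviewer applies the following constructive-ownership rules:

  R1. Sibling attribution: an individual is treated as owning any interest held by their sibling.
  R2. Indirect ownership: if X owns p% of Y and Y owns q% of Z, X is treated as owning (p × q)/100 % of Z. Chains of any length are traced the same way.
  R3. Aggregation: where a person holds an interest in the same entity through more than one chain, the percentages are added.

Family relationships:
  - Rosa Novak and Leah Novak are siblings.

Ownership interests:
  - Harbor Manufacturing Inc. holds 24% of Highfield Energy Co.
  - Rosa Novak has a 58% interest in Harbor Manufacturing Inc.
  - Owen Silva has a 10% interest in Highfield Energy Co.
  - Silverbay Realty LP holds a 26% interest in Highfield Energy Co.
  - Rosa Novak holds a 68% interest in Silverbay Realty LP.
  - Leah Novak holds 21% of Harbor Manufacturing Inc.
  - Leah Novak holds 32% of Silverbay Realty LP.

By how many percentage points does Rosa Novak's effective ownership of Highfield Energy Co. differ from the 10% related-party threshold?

By sibling attribution (R1), Rosa Novak is treated as also owning Leah Novak's interest in Silverbay Realty LP, giving 68% + 32% = 100%.
By sibling attribution (R1), Rosa Novak is treated as also owning Leah Novak's interest in Harbor Manufacturing Inc, giving 58% + 21% = 79%.
Chain via Silverbay Realty LP (R2): 100% × 26% = 26% of Highfield Energy Co.
Chain via Harbor Manufacturing Inc. (R2): 79% × 24% = 18.96% of Highfield Energy Co.
Aggregating (R3): 26% + 18.96% = 44.96%.
44.96% exceeds the 10% threshold by 34.96 percentage points.

34.96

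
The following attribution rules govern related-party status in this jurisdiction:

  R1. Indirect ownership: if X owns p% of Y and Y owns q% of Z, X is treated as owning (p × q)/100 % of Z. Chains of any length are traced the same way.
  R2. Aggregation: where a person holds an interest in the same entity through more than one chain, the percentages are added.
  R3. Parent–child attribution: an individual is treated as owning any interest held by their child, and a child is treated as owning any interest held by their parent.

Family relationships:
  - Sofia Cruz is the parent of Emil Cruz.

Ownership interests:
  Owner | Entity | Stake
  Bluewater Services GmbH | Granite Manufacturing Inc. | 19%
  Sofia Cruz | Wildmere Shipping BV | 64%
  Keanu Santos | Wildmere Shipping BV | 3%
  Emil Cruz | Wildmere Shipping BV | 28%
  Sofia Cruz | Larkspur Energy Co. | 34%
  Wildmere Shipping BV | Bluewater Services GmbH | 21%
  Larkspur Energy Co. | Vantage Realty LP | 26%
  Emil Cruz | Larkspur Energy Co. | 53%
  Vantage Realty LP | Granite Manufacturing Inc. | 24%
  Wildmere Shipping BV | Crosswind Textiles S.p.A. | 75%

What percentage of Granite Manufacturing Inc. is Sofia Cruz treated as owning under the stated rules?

By parent–child attribution (R3), Sofia Cruz is treated as also owning Emil Cruz's interest in Larkspur Energy Co, giving 34% + 53% = 87%.
By parent–child attribution (R3), Sofia Cruz is treated as also owning Emil Cruz's interest in Wildmere Shipping BV, giving 64% + 28% = 92%.
Chain via Larkspur Energy Co. → Vantage Realty LP (R1): 87% × 26% × 24% = 5.4288% of Granite Manufacturing Inc.
Chain via Wildmere Shipping BV → Bluewater Services GmbH (R1): 92% × 21% × 19% = 3.6708% of Granite Manufacturing Inc.
Aggregating (R2): 5.4288% + 3.6708% = 9.0996%.

9.0996%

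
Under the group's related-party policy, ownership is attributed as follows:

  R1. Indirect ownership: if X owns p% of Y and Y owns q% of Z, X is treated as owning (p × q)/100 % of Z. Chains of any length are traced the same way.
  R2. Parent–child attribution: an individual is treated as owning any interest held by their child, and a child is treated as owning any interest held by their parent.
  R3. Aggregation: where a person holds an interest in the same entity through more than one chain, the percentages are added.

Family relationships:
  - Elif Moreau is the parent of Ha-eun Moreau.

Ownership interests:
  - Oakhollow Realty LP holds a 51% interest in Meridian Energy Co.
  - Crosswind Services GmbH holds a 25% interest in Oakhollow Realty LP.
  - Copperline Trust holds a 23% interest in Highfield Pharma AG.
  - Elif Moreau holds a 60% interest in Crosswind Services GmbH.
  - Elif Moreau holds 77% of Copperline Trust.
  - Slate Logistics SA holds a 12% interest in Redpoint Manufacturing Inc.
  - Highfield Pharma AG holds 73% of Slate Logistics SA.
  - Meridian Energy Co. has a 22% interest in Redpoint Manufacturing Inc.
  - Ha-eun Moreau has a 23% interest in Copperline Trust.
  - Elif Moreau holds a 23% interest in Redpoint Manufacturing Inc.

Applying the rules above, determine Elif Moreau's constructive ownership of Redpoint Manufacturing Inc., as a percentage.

26.6978%

By parent–child attribution (R2), Elif Moreau is treated as also owning Ha-eun Moreau's interest in Copperline Trust, giving 77% + 23% = 100%.
Chain via Crosswind Services GmbH → Oakhollow Realty LP → Meridian Energy Co. (R1): 60% × 25% × 51% × 22% = 1.683% of Redpoint Manufacturing Inc.
Chain via Copperline Trust → Highfield Pharma AG → Slate Logistics SA (R1): 100% × 23% × 73% × 12% = 2.0148% of Redpoint Manufacturing Inc.
Direct interest in Redpoint Manufacturing Inc: 23%.
Aggregating (R3): 1.683% + 2.0148% + 23% = 26.6978%.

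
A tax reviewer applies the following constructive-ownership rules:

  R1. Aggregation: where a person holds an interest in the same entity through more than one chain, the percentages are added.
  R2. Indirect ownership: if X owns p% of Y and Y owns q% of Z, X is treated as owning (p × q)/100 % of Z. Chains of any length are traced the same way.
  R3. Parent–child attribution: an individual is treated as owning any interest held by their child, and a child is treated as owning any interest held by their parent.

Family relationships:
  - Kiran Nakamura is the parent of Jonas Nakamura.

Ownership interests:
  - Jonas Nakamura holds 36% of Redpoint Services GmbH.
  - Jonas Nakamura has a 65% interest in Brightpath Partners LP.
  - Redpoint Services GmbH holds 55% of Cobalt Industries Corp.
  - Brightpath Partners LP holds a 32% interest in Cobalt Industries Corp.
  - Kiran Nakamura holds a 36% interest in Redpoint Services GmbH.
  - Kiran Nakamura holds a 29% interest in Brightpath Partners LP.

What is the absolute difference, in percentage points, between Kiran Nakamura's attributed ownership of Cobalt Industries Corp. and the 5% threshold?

64.68

By parent–child attribution (R3), Kiran Nakamura is treated as also owning Jonas Nakamura's interest in Redpoint Services GmbH, giving 36% + 36% = 72%.
By parent–child attribution (R3), Kiran Nakamura is treated as also owning Jonas Nakamura's interest in Brightpath Partners LP, giving 29% + 65% = 94%.
Chain via Redpoint Services GmbH (R2): 72% × 55% = 39.6% of Cobalt Industries Corp.
Chain via Brightpath Partners LP (R2): 94% × 32% = 30.08% of Cobalt Industries Corp.
Aggregating (R1): 39.6% + 30.08% = 69.68%.
69.68% exceeds the 5% threshold by 64.68 percentage points.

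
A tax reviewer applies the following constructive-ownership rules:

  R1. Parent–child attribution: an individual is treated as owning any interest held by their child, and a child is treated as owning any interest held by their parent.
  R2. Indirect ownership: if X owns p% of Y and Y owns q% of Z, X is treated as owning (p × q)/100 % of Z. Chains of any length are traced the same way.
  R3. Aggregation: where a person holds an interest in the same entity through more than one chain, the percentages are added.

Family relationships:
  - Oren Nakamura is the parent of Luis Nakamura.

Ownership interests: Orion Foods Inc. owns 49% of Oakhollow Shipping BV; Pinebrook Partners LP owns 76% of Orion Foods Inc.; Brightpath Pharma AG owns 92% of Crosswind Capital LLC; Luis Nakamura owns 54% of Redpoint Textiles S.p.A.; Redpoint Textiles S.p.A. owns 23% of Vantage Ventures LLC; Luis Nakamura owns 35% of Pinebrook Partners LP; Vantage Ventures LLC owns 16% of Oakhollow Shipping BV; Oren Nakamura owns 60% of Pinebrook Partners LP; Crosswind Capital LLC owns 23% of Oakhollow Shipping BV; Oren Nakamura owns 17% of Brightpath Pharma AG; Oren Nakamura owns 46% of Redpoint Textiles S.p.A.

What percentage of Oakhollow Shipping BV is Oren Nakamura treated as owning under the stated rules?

By parent–child attribution (R1), Oren Nakamura is treated as also owning Luis Nakamura's interest in Pinebrook Partners LP, giving 60% + 35% = 95%.
By parent–child attribution (R1), Oren Nakamura is treated as also owning Luis Nakamura's interest in Redpoint Textiles S.p.A, giving 46% + 54% = 100%.
Chain via Brightpath Pharma AG → Crosswind Capital LLC (R2): 17% × 92% × 23% = 3.5972% of Oakhollow Shipping BV.
Chain via Pinebrook Partners LP → Orion Foods Inc. (R2): 95% × 76% × 49% = 35.378% of Oakhollow Shipping BV.
Chain via Redpoint Textiles S.p.A. → Vantage Ventures LLC (R2): 100% × 23% × 16% = 3.68% of Oakhollow Shipping BV.
Aggregating (R3): 3.5972% + 35.378% + 3.68% = 42.6552%.

42.6552%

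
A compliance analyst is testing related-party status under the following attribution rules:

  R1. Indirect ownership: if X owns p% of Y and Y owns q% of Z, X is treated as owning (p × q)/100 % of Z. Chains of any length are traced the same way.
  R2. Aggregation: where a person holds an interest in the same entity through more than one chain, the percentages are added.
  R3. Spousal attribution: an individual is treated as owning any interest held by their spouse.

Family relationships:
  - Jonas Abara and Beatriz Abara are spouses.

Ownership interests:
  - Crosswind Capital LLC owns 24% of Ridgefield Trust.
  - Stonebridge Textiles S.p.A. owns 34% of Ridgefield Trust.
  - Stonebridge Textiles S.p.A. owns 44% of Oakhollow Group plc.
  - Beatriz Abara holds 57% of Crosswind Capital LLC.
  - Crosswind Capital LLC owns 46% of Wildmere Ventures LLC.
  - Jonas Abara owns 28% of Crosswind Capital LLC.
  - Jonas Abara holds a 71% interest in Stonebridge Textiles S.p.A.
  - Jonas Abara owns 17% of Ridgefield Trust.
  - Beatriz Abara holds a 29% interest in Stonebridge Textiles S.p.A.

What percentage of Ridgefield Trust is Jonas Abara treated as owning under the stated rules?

By spousal attribution (R3), Jonas Abara is treated as also owning Beatriz Abara's interest in Stonebridge Textiles S.p.A, giving 71% + 29% = 100%.
By spousal attribution (R3), Jonas Abara is treated as also owning Beatriz Abara's interest in Crosswind Capital LLC, giving 28% + 57% = 85%.
Chain via Stonebridge Textiles S.p.A. (R1): 100% × 34% = 34% of Ridgefield Trust.
Chain via Crosswind Capital LLC (R1): 85% × 24% = 20.4% of Ridgefield Trust.
Direct interest in Ridgefield Trust: 17%.
Aggregating (R2): 34% + 20.4% + 17% = 71.4%.

71.4%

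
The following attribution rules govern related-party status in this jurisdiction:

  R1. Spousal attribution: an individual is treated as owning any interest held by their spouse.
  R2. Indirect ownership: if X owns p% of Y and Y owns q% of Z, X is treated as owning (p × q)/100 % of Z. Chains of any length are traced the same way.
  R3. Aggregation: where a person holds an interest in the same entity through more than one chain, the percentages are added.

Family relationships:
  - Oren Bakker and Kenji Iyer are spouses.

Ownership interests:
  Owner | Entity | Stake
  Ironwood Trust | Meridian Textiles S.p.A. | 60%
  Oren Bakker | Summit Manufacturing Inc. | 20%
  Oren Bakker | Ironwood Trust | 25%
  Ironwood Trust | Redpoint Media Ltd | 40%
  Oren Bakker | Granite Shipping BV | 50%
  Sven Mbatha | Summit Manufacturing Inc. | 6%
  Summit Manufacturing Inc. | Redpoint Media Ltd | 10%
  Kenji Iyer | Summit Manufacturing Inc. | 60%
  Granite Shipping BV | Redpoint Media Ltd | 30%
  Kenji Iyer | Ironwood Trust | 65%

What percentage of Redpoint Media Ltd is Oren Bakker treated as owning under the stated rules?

By spousal attribution (R1), Oren Bakker is treated as also owning Kenji Iyer's interest in Ironwood Trust, giving 25% + 65% = 90%.
By spousal attribution (R1), Oren Bakker is treated as also owning Kenji Iyer's interest in Summit Manufacturing Inc, giving 20% + 60% = 80%.
Chain via Ironwood Trust (R2): 90% × 40% = 36% of Redpoint Media Ltd.
Chain via Summit Manufacturing Inc. (R2): 80% × 10% = 8% of Redpoint Media Ltd.
Chain via Granite Shipping BV (R2): 50% × 30% = 15% of Redpoint Media Ltd.
Aggregating (R3): 36% + 8% + 15% = 59%.

59%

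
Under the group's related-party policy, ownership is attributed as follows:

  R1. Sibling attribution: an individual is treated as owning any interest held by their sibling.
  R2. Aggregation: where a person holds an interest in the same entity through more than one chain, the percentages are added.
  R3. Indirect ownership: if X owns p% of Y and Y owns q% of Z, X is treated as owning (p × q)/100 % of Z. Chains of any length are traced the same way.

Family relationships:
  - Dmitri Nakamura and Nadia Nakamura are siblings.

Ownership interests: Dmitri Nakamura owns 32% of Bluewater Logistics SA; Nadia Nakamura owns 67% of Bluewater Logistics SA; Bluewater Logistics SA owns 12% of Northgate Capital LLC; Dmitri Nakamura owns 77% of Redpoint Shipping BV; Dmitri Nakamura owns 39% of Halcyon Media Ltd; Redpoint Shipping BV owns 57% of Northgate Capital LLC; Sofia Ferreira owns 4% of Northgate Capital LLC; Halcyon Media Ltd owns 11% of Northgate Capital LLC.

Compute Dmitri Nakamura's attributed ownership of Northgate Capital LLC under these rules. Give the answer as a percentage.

By sibling attribution (R1), Dmitri Nakamura is treated as also owning Nadia Nakamura's interest in Bluewater Logistics SA, giving 32% + 67% = 99%.
Chain via Redpoint Shipping BV (R3): 77% × 57% = 43.89% of Northgate Capital LLC.
Chain via Halcyon Media Ltd (R3): 39% × 11% = 4.29% of Northgate Capital LLC.
Chain via Bluewater Logistics SA (R3): 99% × 12% = 11.88% of Northgate Capital LLC.
Aggregating (R2): 43.89% + 4.29% + 11.88% = 60.06%.

60.06%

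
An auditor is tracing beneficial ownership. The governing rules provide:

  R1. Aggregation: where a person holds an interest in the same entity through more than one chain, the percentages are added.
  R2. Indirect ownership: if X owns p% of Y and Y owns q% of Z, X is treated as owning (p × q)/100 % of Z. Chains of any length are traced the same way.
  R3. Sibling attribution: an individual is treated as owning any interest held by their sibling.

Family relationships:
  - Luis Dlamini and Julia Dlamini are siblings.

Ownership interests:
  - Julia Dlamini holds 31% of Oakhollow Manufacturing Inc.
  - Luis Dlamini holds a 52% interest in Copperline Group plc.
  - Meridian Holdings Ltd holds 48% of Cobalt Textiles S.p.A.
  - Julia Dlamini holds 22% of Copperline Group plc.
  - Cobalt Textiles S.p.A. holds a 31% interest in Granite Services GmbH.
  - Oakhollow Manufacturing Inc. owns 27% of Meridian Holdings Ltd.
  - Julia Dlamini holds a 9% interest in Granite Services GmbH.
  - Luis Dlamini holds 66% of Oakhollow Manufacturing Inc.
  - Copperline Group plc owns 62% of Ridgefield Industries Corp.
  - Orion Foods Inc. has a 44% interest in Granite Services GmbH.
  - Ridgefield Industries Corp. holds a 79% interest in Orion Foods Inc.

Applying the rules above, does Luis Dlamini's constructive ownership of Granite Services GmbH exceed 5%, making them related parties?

By sibling attribution (R3), Luis Dlamini is treated as also owning Julia Dlamini's interest in Oakhollow Manufacturing Inc, giving 66% + 31% = 97%.
By sibling attribution (R3), Luis Dlamini is treated as also owning Julia Dlamini's interest in Copperline Group plc, giving 52% + 22% = 74%.
By sibling attribution (R3), Luis Dlamini is treated as owning Julia Dlamini's 9% interest in Granite Services GmbH.
Chain via Oakhollow Manufacturing Inc. → Meridian Holdings Ltd → Cobalt Textiles S.p.A. (R2): 97% × 27% × 48% × 31% = 3.897072% of Granite Services GmbH.
Chain via Copperline Group plc → Ridgefield Industries Corp. → Orion Foods Inc. (R2): 74% × 62% × 79% × 44% = 15.947888% of Granite Services GmbH.
Direct interest in Granite Services GmbH: 9%.
Aggregating (R1): 3.897072% + 15.947888% + 9% = 28.84496%.
28.84496% exceeds the 5% threshold, so Luis is a related party to Granite Services GmbH.

Yes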